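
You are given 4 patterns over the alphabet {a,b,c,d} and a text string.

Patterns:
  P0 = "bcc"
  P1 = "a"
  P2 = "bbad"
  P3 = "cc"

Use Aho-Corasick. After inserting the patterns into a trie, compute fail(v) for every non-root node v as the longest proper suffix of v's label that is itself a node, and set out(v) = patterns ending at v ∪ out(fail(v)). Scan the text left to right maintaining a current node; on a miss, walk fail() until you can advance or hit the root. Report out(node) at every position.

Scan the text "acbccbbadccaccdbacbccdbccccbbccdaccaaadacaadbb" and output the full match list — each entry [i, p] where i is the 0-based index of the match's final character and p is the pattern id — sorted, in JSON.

Build:
Trie (insert patterns):
  n0 'ε': a→4 b→1 c→8
  n1 'b': b→5 c→2
  n2 'bc': c→3
  n3 'bcc': ·  [P0 ends]
  n4 'a': ·  [P1 ends]
  n5 'bb': a→6
  n6 'bba': d→7
  n7 'bbad': ·  [P2 ends]
  n8 'c': c→9
  n9 'cc': ·  [P3 ends]

Failure links (BFS by depth):
  n1('b'): parent n0 fail=0; on 'b' 0 → fail=0;  out ∅∪∅=∅
  n4('a'): parent n0 fail=0; on 'a' 0 → fail=0;  out {1}∪∅={1}
  n8('c'): parent n0 fail=0; on 'c' 0 → fail=0;  out ∅∪∅=∅
  n2('bc'): parent n1 fail=0; on 'c' 0 → fail=8;  out ∅∪∅=∅
  n5('bb'): parent n1 fail=0; on 'b' 0 → fail=1;  out ∅∪∅=∅
  n9('cc'): parent n8 fail=0; on 'c' 0 → fail=8;  out {3}∪∅={3}
  n3('bcc'): parent n2 fail=8; on 'c' 8 → fail=9;  out {0}∪{3}={0,3}
  n6('bba'): parent n5 fail=1; on 'a' 1→0 → fail=4;  out ∅∪{1}={1}
  n7('bbad'): parent n6 fail=4; on 'd' 4→0 → fail=0;  out {2}∪∅={2}

Run:
i=0 'a': node 0→4  ** P1@[0:0]
i=1 'c': node 4→8 (via fail)
i=2 'b': node 8→1 (via fail)
i=3 'c': node 1→2
i=4 'c': node 2→3  ** P0@[2:4],P3@[3:4]
i=5 'b': node 3→1 (via fail)
i=6 'b': node 1→5
i=7 'a': node 5→6  ** P1@[7:7]
i=8 'd': node 6→7  ** P2@[5:8]
i=9 'c': node 7→8 (via fail)
i=10 'c': node 8→9  ** P3@[9:10]
i=11 'a': node 9→4 (via fail)  ** P1@[11:11]
i=12 'c': node 4→8 (via fail)
i=13 'c': node 8→9  ** P3@[12:13]
i=14 'd': node 9→0 (via fail)
i=15 'b': node 0→1
i=16 'a': node 1→4 (via fail)  ** P1@[16:16]
i=17 'c': node 4→8 (via fail)
i=18 'b': node 8→1 (via fail)
i=19 'c': node 1→2
i=20 'c': node 2→3  ** P0@[18:20],P3@[19:20]
i=21 'd': node 3→0 (via fail)
i=22 'b': node 0→1
i=23 'c': node 1→2
i=24 'c': node 2→3  ** P0@[22:24],P3@[23:24]
i=25 'c': node 3→9 (via fail)  ** P3@[24:25]
i=26 'c': node 9→9 (via fail)  ** P3@[25:26]
i=27 'b': node 9→1 (via fail)
i=28 'b': node 1→5
i=29 'c': node 5→2 (via fail)
i=30 'c': node 2→3  ** P0@[28:30],P3@[29:30]
i=31 'd': node 3→0 (via fail)
i=32 'a': node 0→4  ** P1@[32:32]
i=33 'c': node 4→8 (via fail)
i=34 'c': node 8→9  ** P3@[33:34]
i=35 'a': node 9→4 (via fail)  ** P1@[35:35]
i=36 'a': node 4→4 (via fail)  ** P1@[36:36]
i=37 'a': node 4→4 (via fail)  ** P1@[37:37]
i=38 'd': node 4→0 (via fail)
i=39 'a': node 0→4  ** P1@[39:39]
i=40 'c': node 4→8 (via fail)
i=41 'a': node 8→4 (via fail)  ** P1@[41:41]
i=42 'a': node 4→4 (via fail)  ** P1@[42:42]
i=43 'd': node 4→0 (via fail)
i=44 'b': node 0→1
i=45 'b': node 1→5

Matches: [[0,1],[4,0],[4,3],[7,1],[8,2],[10,3],[11,1],[13,3],[16,1],[20,0],[20,3],[24,0],[24,3],[25,3],[26,3],[30,0],[30,3],[32,1],[34,3],[35,1],[36,1],[37,1],[39,1],[41,1],[42,1]]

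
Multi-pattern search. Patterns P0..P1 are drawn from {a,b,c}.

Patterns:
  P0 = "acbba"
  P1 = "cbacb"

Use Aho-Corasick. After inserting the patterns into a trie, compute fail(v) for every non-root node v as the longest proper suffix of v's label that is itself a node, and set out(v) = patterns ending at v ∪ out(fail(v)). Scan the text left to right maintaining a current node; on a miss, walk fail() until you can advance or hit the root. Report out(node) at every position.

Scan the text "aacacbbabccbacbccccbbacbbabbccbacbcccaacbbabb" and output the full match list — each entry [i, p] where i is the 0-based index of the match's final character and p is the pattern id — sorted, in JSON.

Build:
Trie (insert patterns):
  n0 'ε': a→1 c→6
  n1 'a': c→2
  n2 'ac': b→3
  n3 'acb': b→4
  n4 'acbb': a→5
  n5 'acbba': ·  ←P0
  n6 'c': b→7
  n7 'cb': a→8
  n8 'cba': c→9
  n9 'cbac': b→10
  n10 'cbacb': ·  ←P1

Failure links (BFS by depth):
  fail(1) 'a': from fail(0)=0 chase 'a': 0 ⇒ 0;  out=∅∪out(0)=∅
  fail(6) 'c': from fail(0)=0 chase 'c': 0 ⇒ 0;  out=∅∪out(0)=∅
  fail(2) 'ac': from fail(1)=0 chase 'c': 0 ⇒ 6;  out=∅∪out(6)=∅
  fail(7) 'cb': from fail(6)=0 chase 'b': 0 ⇒ 0;  out=∅∪out(0)=∅
  fail(3) 'acb': from fail(2)=6 chase 'b': 6 ⇒ 7;  out=∅∪out(7)=∅
  fail(8) 'cba': from fail(7)=0 chase 'a': 0 ⇒ 1;  out=∅∪out(1)=∅
  fail(4) 'acbb': from fail(3)=7 chase 'b': 7→0 ⇒ 0;  out=∅∪out(0)=∅
  fail(9) 'cbac': from fail(8)=1 chase 'c': 1 ⇒ 2;  out=∅∪out(2)=∅
  fail(5) 'acbba': from fail(4)=0 chase 'a': 0 ⇒ 1;  out={0}∪out(1)={0}
  fail(10) 'cbacb': from fail(9)=2 chase 'b': 2 ⇒ 3;  out={1}∪out(3)={1}

Text stream:
i=0 'a': node 0→1
i=1 'a': node 1→1 (fail-walked)
i=2 'c': node 1→2
i=3 'a': node 2→1 (fail-walked)
i=4 'c': node 1→2
i=5 'b': node 2→3
i=6 'b': node 3→4
i=7 'a': node 4→5  → match P0@[3:7]
i=8 'b': node 5→0 (fail-walked)
i=9 'c': node 0→6
i=10 'c': node 6→6 (fail-walked)
i=11 'b': node 6→7
i=12 'a': node 7→8
i=13 'c': node 8→9
i=14 'b': node 9→10  → match P1@[10:14]
i=15 'c': node 10→6 (fail-walked)
i=16 'c': node 6→6 (fail-walked)
i=17 'c': node 6→6 (fail-walked)
i=18 'c': node 6→6 (fail-walked)
i=19 'b': node 6→7
i=20 'b': node 7→0 (fail-walked)
i=21 'a': node 0→1
i=22 'c': node 1→2
i=23 'b': node 2→3
i=24 'b': node 3→4
i=25 'a': node 4→5  → match P0@[21:25]
i=26 'b': node 5→0 (fail-walked)
i=27 'b': node 0→0
i=28 'c': node 0→6
i=29 'c': node 6→6 (fail-walked)
i=30 'b': node 6→7
i=31 'a': node 7→8
i=32 'c': node 8→9
i=33 'b': node 9→10  → match P1@[29:33]
i=34 'c': node 10→6 (fail-walked)
i=35 'c': node 6→6 (fail-walked)
i=36 'c': node 6→6 (fail-walked)
i=37 'a': node 6→1 (fail-walked)
i=38 'a': node 1→1 (fail-walked)
i=39 'c': node 1→2
i=40 'b': node 2→3
i=41 'b': node 3→4
i=42 'a': node 4→5  → match P0@[38:42]
i=43 'b': node 5→0 (fail-walked)
i=44 'b': node 0→0

Result: [[7,0],[14,1],[25,0],[33,1],[42,0]]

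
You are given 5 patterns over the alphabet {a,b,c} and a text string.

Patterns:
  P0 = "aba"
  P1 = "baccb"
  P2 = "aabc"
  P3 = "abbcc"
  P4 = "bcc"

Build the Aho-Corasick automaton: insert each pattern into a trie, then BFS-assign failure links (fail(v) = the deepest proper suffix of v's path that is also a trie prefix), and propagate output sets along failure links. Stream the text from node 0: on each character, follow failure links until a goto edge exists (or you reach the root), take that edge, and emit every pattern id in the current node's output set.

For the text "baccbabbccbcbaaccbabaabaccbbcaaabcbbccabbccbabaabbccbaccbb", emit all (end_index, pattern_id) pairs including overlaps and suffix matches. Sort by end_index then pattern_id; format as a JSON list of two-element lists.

Build automaton:
Trie (insert patterns):
  0='ε' goto a→1 b→4
  1='a' goto a→9 b→2
  2='ab' goto a→3 b→12
  3='aba' goto ·  [P0 ends]
  4='b' goto a→5 c→15
  5='ba' goto c→6
  6='bac' goto c→7
  7='bacc' goto b→8
  8='baccb' goto ·  [P1 ends]
  9='aa' goto b→10
  10='aab' goto c→11
  11='aabc' goto ·  [P2 ends]
  12='abb' goto c→13
  13='abbc' goto c→14
  14='abbcc' goto ·  [P3 ends]
  15='bc' goto c→16
  16='bcc' goto ·  [P4 ends]

Failure links (BFS by depth):
  fail(1) 'a': from fail(0)=0 chase 'a': 0 ⇒ 0;  out=∅∪out(0)=∅
  fail(4) 'b': from fail(0)=0 chase 'b': 0 ⇒ 0;  out=∅∪out(0)=∅
  fail(2) 'ab': from fail(1)=0 chase 'b': 0 ⇒ 4;  out=∅∪out(4)=∅
  fail(5) 'ba': from fail(4)=0 chase 'a': 0 ⇒ 1;  out=∅∪out(1)=∅
  fail(9) 'aa': from fail(1)=0 chase 'a': 0 ⇒ 1;  out=∅∪out(1)=∅
  fail(15) 'bc': from fail(4)=0 chase 'c': 0 ⇒ 0;  out=∅∪out(0)=∅
  fail(3) 'aba': from fail(2)=4 chase 'a': 4 ⇒ 5;  out={0}∪out(5)={0}
  fail(6) 'bac': from fail(5)=1 chase 'c': 1→0 ⇒ 0;  out=∅∪out(0)=∅
  fail(10) 'aab': from fail(9)=1 chase 'b': 1 ⇒ 2;  out=∅∪out(2)=∅
  fail(12) 'abb': from fail(2)=4 chase 'b': 4→0 ⇒ 4;  out=∅∪out(4)=∅
  fail(16) 'bcc': from fail(15)=0 chase 'c': 0 ⇒ 0;  out={4}∪out(0)={4}
  fail(7) 'bacc': from fail(6)=0 chase 'c': 0 ⇒ 0;  out=∅∪out(0)=∅
  fail(11) 'aabc': from fail(10)=2 chase 'c': 2→4 ⇒ 15;  out={2}∪out(15)={2}
  fail(13) 'abbc': from fail(12)=4 chase 'c': 4 ⇒ 15;  out=∅∪out(15)=∅
  fail(8) 'baccb': from fail(7)=0 chase 'b': 0 ⇒ 4;  out={1}∪out(4)={1}
  fail(14) 'abbcc': from fail(13)=15 chase 'c': 15 ⇒ 16;  out={3}∪out(16)={3,4}

Text stream:
i=0 'b': node 0→4
i=1 'a': node 4→5
i=2 'c': node 5→6
i=3 'c': node 6→7
i=4 'b': node 7→8  → match P1@[0:4]
i=5 'a': node 8→5 ·f
i=6 'b': node 5→2 ·f
i=7 'b': node 2→12
i=8 'c': node 12→13
i=9 'c': node 13→14  → match P3@[5:9],P4@[7:9]
i=10 'b': node 14→4 ·f
i=11 'c': node 4→15
i=12 'b': node 15→4 ·f
i=13 'a': node 4→5
i=14 'a': node 5→9 ·f
i=15 'c': node 9→0 ·f
i=16 'c': node 0→0
i=17 'b': node 0→4
i=18 'a': node 4→5
i=19 'b': node 5→2 ·f
i=20 'a': node 2→3  → match P0@[18:20]
i=21 'a': node 3→9 ·f
i=22 'b': node 9→10
i=23 'a': node 10→3 ·f  → match P0@[21:23]
i=24 'c': node 3→6 ·f
i=25 'c': node 6→7
i=26 'b': node 7→8  → match P1@[22:26]
i=27 'b': node 8→4 ·f
i=28 'c': node 4→15
i=29 'a': node 15→1 ·f
i=30 'a': node 1→9
i=31 'a': node 9→9 ·f
i=32 'b': node 9→10
i=33 'c': node 10→11  → match P2@[30:33]
i=34 'b': node 11→4 ·f
i=35 'b': node 4→4 ·f
i=36 'c': node 4→15
i=37 'c': node 15→16  → match P4@[35:37]
i=38 'a': node 16→1 ·f
i=39 'b': node 1→2
i=40 'b': node 2→12
i=41 'c': node 12→13
i=42 'c': node 13→14  → match P3@[38:42],P4@[40:42]
i=43 'b': node 14→4 ·f
i=44 'a': node 4→5
i=45 'b': node 5→2 ·f
i=46 'a': node 2→3  → match P0@[44:46]
i=47 'a': node 3→9 ·f
i=48 'b': node 9→10
i=49 'b': node 10→12 ·f
i=50 'c': node 12→13
i=51 'c': node 13→14  → match P3@[47:51],P4@[49:51]
i=52 'b': node 14→4 ·f
i=53 'a': node 4→5
i=54 'c': node 5→6
i=55 'c': node 6→7
i=56 'b': node 7→8  → match P1@[52:56]
i=57 'b': node 8→4 ·f

All matches (sorted): [[4,1],[9,3],[9,4],[20,0],[23,0],[26,1],[33,2],[37,4],[42,3],[42,4],[46,0],[51,3],[51,4],[56,1]]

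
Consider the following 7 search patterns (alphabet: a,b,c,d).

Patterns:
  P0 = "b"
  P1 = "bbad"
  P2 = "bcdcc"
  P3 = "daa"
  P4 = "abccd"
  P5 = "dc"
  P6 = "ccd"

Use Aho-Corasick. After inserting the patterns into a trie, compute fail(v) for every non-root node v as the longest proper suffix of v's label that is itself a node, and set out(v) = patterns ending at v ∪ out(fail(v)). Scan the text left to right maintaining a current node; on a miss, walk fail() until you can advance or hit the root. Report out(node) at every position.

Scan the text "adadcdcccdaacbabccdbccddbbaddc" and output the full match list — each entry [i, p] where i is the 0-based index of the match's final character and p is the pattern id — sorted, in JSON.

Build:
Trie nodes:
  0='ε' goto a→12 b→1 c→18 d→9
  1='b' goto b→2 c→5  [P0 ends]
  2='bb' goto a→3
  3='bba' goto d→4
  4='bbad' goto ·  [P1 ends]
  5='bc' goto d→6
  6='bcd' goto c→7
  7='bcdc' goto c→8
  8='bcdcc' goto ·  [P2 ends]
  9='d' goto a→10 c→17
  10='da' goto a→11
  11='daa' goto ·  [P3 ends]
  12='a' goto b→13
  13='ab' goto c→14
  14='abc' goto c→15
  15='abcc' goto d→16
  16='abccd' goto ·  [P4 ends]
  17='dc' goto ·  [P5 ends]
  18='c' goto c→19
  19='cc' goto d→20
  20='ccd' goto ·  [P6 ends]

BFS fail/out derivation:
  fail(1) 'b': from fail(0)=0 chase 'b': 0 ⇒ 0;  out={0}∪out(0)={0}
  fail(9) 'd': from fail(0)=0 chase 'd': 0 ⇒ 0;  out=∅∪out(0)=∅
  fail(12) 'a': from fail(0)=0 chase 'a': 0 ⇒ 0;  out=∅∪out(0)=∅
  fail(18) 'c': from fail(0)=0 chase 'c': 0 ⇒ 0;  out=∅∪out(0)=∅
  fail(2) 'bb': from fail(1)=0 chase 'b': 0 ⇒ 1;  out=∅∪out(1)={0}
  fail(5) 'bc': from fail(1)=0 chase 'c': 0 ⇒ 18;  out=∅∪out(18)=∅
  fail(10) 'da': from fail(9)=0 chase 'a': 0 ⇒ 12;  out=∅∪out(12)=∅
  fail(13) 'ab': from fail(12)=0 chase 'b': 0 ⇒ 1;  out=∅∪out(1)={0}
  fail(17) 'dc': from fail(9)=0 chase 'c': 0 ⇒ 18;  out={5}∪out(18)={5}
  fail(19) 'cc': from fail(18)=0 chase 'c': 0 ⇒ 18;  out=∅∪out(18)=∅
  fail(3) 'bba': from fail(2)=1 chase 'a': 1→0 ⇒ 12;  out=∅∪out(12)=∅
  fail(6) 'bcd': from fail(5)=18 chase 'd': 18→0 ⇒ 9;  out=∅∪out(9)=∅
  fail(11) 'daa': from fail(10)=12 chase 'a': 12→0 ⇒ 12;  out={3}∪out(12)={3}
  fail(14) 'abc': from fail(13)=1 chase 'c': 1 ⇒ 5;  out=∅∪out(5)=∅
  fail(20) 'ccd': from fail(19)=18 chase 'd': 18→0 ⇒ 9;  out={6}∪out(9)={6}
  fail(4) 'bbad': from fail(3)=12 chase 'd': 12→0 ⇒ 9;  out={1}∪out(9)={1}
  fail(7) 'bcdc': from fail(6)=9 chase 'c': 9 ⇒ 17;  out=∅∪out(17)={5}
  fail(15) 'abcc': from fail(14)=5 chase 'c': 5→18 ⇒ 19;  out=∅∪out(19)=∅
  fail(8) 'bcdcc': from fail(7)=17 chase 'c': 17→18 ⇒ 19;  out={2}∪out(19)={2}
  fail(16) 'abccd': from fail(15)=19 chase 'd': 19 ⇒ 20;  out={4}∪out(20)={4,6}

Text stream:
i=0 'a': node 0→12
i=1 'd': node 12→9 (via fail)
i=2 'a': node 9→10
i=3 'd': node 10→9 (via fail)
i=4 'c': node 9→17  ** P5@[3:4]
i=5 'd': node 17→9 (via fail)
i=6 'c': node 9→17  ** P5@[5:6]
i=7 'c': node 17→19 (via fail)
i=8 'c': node 19→19 (via fail)
i=9 'd': node 19→20  ** P6@[7:9]
i=10 'a': node 20→10 (via fail)
i=11 'a': node 10→11  ** P3@[9:11]
i=12 'c': node 11→18 (via fail)
i=13 'b': node 18→1 (via fail)  ** P0@[13:13]
i=14 'a': node 1→12 (via fail)
i=15 'b': node 12→13  ** P0@[15:15]
i=16 'c': node 13→14
i=17 'c': node 14→15
i=18 'd': node 15→16  ** P4@[14:18],P6@[16:18]
i=19 'b': node 16→1 (via fail)  ** P0@[19:19]
i=20 'c': node 1→5
i=21 'c': node 5→19 (via fail)
i=22 'd': node 19→20  ** P6@[20:22]
i=23 'd': node 20→9 (via fail)
i=24 'b': node 9→1 (via fail)  ** P0@[24:24]
i=25 'b': node 1→2  ** P0@[25:25]
i=26 'a': node 2→3
i=27 'd': node 3→4  ** P1@[24:27]
i=28 'd': node 4→9 (via fail)
i=29 'c': node 9→17  ** P5@[28:29]

Result: [[4,5],[6,5],[9,6],[11,3],[13,0],[15,0],[18,4],[18,6],[19,0],[22,6],[24,0],[25,0],[27,1],[29,5]]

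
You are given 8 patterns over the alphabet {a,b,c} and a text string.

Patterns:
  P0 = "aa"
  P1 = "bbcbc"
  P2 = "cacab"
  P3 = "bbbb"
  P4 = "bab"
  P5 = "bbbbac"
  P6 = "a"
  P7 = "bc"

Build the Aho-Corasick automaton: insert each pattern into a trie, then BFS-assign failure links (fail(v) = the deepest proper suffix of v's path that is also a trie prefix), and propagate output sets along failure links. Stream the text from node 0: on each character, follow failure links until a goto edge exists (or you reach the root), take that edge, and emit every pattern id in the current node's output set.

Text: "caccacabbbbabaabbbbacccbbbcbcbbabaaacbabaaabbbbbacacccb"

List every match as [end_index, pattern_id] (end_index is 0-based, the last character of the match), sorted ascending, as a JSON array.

Build:
Trie nodes:
  n0 'ε': a→1 b→3 c→8
  n1 'a': a→2  [P6 ends]
  n2 'aa': ·  [P0 ends]
  n3 'b': a→15 b→4 c→19
  n4 'bb': b→13 c→5
  n5 'bbc': b→6
  n6 'bbcb': c→7
  n7 'bbcbc': ·  [P1 ends]
  n8 'c': a→9
  n9 'ca': c→10
  n10 'cac': a→11
  n11 'caca': b→12
  n12 'cacab': ·  [P2 ends]
  n13 'bbb': b→14
  n14 'bbbb': a→17  [P3 ends]
  n15 'ba': b→16
  n16 'bab': ·  [P4 ends]
  n17 'bbbba': c→18
  n18 'bbbbac': ·  [P5 ends]
  n19 'bc': ·  [P7 ends]

Failure links (BFS by depth):
  n1('a'): parent n0 fail=0; on 'a' 0 → fail=0;  out {6}∪∅={6}
  n3('b'): parent n0 fail=0; on 'b' 0 → fail=0;  out ∅∪∅=∅
  n8('c'): parent n0 fail=0; on 'c' 0 → fail=0;  out ∅∪∅=∅
  n2('aa'): parent n1 fail=0; on 'a' 0 → fail=1;  out {0}∪{6}={0,6}
  n4('bb'): parent n3 fail=0; on 'b' 0 → fail=3;  out ∅∪∅=∅
  n9('ca'): parent n8 fail=0; on 'a' 0 → fail=1;  out ∅∪{6}={6}
  n15('ba'): parent n3 fail=0; on 'a' 0 → fail=1;  out ∅∪{6}={6}
  n19('bc'): parent n3 fail=0; on 'c' 0 → fail=8;  out {7}∪∅={7}
  n5('bbc'): parent n4 fail=3; on 'c' 3 → fail=19;  out ∅∪{7}={7}
  n10('cac'): parent n9 fail=1; on 'c' 1→0 → fail=8;  out ∅∪∅=∅
  n13('bbb'): parent n4 fail=3; on 'b' 3 → fail=4;  out ∅∪∅=∅
  n16('bab'): parent n15 fail=1; on 'b' 1→0 → fail=3;  out {4}∪∅={4}
  n6('bbcb'): parent n5 fail=19; on 'b' 19→8→0 → fail=3;  out ∅∪∅=∅
  n11('caca'): parent n10 fail=8; on 'a' 8 → fail=9;  out ∅∪{6}={6}
  n14('bbbb'): parent n13 fail=4; on 'b' 4 → fail=13;  out {3}∪∅={3}
  n7('bbcbc'): parent n6 fail=3; on 'c' 3 → fail=19;  out {1}∪{7}={1,7}
  n12('cacab'): parent n11 fail=9; on 'b' 9→1→0 → fail=3;  out {2}∪∅={2}
  n17('bbbba'): parent n14 fail=13; on 'a' 13→4→3 → fail=15;  out ∅∪{6}={6}
  n18('bbbbac'): parent n17 fail=15; on 'c' 15→1→0 → fail=8;  out {5}∪∅={5}

Run:
pos 0 'c': at 8
pos 1 'a': at 9  → match P6@[1:1]
pos 2 'c': at 10
pos 3 'c': at 8 ·f
pos 4 'a': at 9  → match P6@[4:4]
pos 5 'c': at 10
pos 6 'a': at 11  → match P6@[6:6]
pos 7 'b': at 12  → match P2@[3:7]
pos 8 'b': at 4 ·f
pos 9 'b': at 13
pos 10 'b': at 14  → match P3@[7:10]
pos 11 'a': at 17  → match P6@[11:11]
pos 12 'b': at 16 ·f  → match P4@[10:12]
pos 13 'a': at 15 ·f  → match P6@[13:13]
pos 14 'a': at 2 ·f  → match P0@[13:14],P6@[14:14]
pos 15 'b': at 3 ·f
pos 16 'b': at 4
pos 17 'b': at 13
pos 18 'b': at 14  → match P3@[15:18]
pos 19 'a': at 17  → match P6@[19:19]
pos 20 'c': at 18  → match P5@[15:20]
pos 21 'c': at 8 ·f
pos 22 'c': at 8 ·f
pos 23 'b': at 3 ·f
pos 24 'b': at 4
pos 25 'b': at 13
pos 26 'c': at 5 ·f  → match P7@[25:26]
pos 27 'b': at 6
pos 28 'c': at 7  → match P1@[24:28],P7@[27:28]
pos 29 'b': at 3 ·f
pos 30 'b': at 4
pos 31 'a': at 15 ·f  → match P6@[31:31]
pos 32 'b': at 16  → match P4@[30:32]
pos 33 'a': at 15 ·f  → match P6@[33:33]
pos 34 'a': at 2 ·f  → match P0@[33:34],P6@[34:34]
pos 35 'a': at 2 ·f  → match P0@[34:35],P6@[35:35]
pos 36 'c': at 8 ·f
pos 37 'b': at 3 ·f
pos 38 'a': at 15  → match P6@[38:38]
pos 39 'b': at 16  → match P4@[37:39]
pos 40 'a': at 15 ·f  → match P6@[40:40]
pos 41 'a': at 2 ·f  → match P0@[40:41],P6@[41:41]
pos 42 'a': at 2 ·f  → match P0@[41:42],P6@[42:42]
pos 43 'b': at 3 ·f
pos 44 'b': at 4
pos 45 'b': at 13
pos 46 'b': at 14  → match P3@[43:46]
pos 47 'b': at 14 ·f  → match P3@[44:47]
pos 48 'a': at 17  → match P6@[48:48]
pos 49 'c': at 18  → match P5@[44:49]
pos 50 'a': at 9 ·f  → match P6@[50:50]
pos 51 'c': at 10
pos 52 'c': at 8 ·f
pos 53 'c': at 8 ·f
pos 54 'b': at 3 ·f

Result: [[1,6],[4,6],[6,6],[7,2],[10,3],[11,6],[12,4],[13,6],[14,0],[14,6],[18,3],[19,6],[20,5],[26,7],[28,1],[28,7],[31,6],[32,4],[33,6],[34,0],[34,6],[35,0],[35,6],[38,6],[39,4],[40,6],[41,0],[41,6],[42,0],[42,6],[46,3],[47,3],[48,6],[49,5],[50,6]]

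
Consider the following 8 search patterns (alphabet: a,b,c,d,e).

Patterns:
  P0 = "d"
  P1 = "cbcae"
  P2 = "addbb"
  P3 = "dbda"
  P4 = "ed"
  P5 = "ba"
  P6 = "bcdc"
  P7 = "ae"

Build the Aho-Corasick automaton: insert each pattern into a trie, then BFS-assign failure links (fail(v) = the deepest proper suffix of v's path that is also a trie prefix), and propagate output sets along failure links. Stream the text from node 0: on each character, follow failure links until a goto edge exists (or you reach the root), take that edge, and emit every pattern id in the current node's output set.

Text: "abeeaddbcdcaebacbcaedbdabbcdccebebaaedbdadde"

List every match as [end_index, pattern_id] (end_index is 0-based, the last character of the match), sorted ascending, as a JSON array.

Construct AC machine:
Trie (insert patterns):
  0='ε' goto a→7 b→17 c→2 d→1 e→15
  1='d' goto b→12  [P0 ends]
  2='c' goto b→3
  3='cb' goto c→4
  4='cbc' goto a→5
  5='cbca' goto e→6
  6='cbcae' goto ·  [P1 ends]
  7='a' goto d→8 e→22
  8='ad' goto d→9
  9='add' goto b→10
  10='addb' goto b→11
  11='addbb' goto ·  [P2 ends]
  12='db' goto d→13
  13='dbd' goto a→14
  14='dbda' goto ·  [P3 ends]
  15='e' goto d→16
  16='ed' goto ·  [P4 ends]
  17='b' goto a→18 c→19
  18='ba' goto ·  [P5 ends]
  19='bc' goto d→20
  20='bcd' goto c→21
  21='bcdc' goto ·  [P6 ends]
  22='ae' goto ·  [P7 ends]

BFS fail/out derivation:
  fail(1) 'd': from fail(0)=0 chase 'd': 0 ⇒ 0;  out={0}∪out(0)={0}
  fail(2) 'c': from fail(0)=0 chase 'c': 0 ⇒ 0;  out=∅∪out(0)=∅
  fail(7) 'a': from fail(0)=0 chase 'a': 0 ⇒ 0;  out=∅∪out(0)=∅
  fail(15) 'e': from fail(0)=0 chase 'e': 0 ⇒ 0;  out=∅∪out(0)=∅
  fail(17) 'b': from fail(0)=0 chase 'b': 0 ⇒ 0;  out=∅∪out(0)=∅
  fail(3) 'cb': from fail(2)=0 chase 'b': 0 ⇒ 17;  out=∅∪out(17)=∅
  fail(8) 'ad': from fail(7)=0 chase 'd': 0 ⇒ 1;  out=∅∪out(1)={0}
  fail(12) 'db': from fail(1)=0 chase 'b': 0 ⇒ 17;  out=∅∪out(17)=∅
  fail(16) 'ed': from fail(15)=0 chase 'd': 0 ⇒ 1;  out={4}∪out(1)={0,4}
  fail(18) 'ba': from fail(17)=0 chase 'a': 0 ⇒ 7;  out={5}∪out(7)={5}
  fail(19) 'bc': from fail(17)=0 chase 'c': 0 ⇒ 2;  out=∅∪out(2)=∅
  fail(22) 'ae': from fail(7)=0 chase 'e': 0 ⇒ 15;  out={7}∪out(15)={7}
  fail(4) 'cbc': from fail(3)=17 chase 'c': 17 ⇒ 19;  out=∅∪out(19)=∅
  fail(9) 'add': from fail(8)=1 chase 'd': 1→0 ⇒ 1;  out=∅∪out(1)={0}
  fail(13) 'dbd': from fail(12)=17 chase 'd': 17→0 ⇒ 1;  out=∅∪out(1)={0}
  fail(20) 'bcd': from fail(19)=2 chase 'd': 2→0 ⇒ 1;  out=∅∪out(1)={0}
  fail(5) 'cbca': from fail(4)=19 chase 'a': 19→2→0 ⇒ 7;  out=∅∪out(7)=∅
  fail(10) 'addb': from fail(9)=1 chase 'b': 1 ⇒ 12;  out=∅∪out(12)=∅
  fail(14) 'dbda': from fail(13)=1 chase 'a': 1→0 ⇒ 7;  out={3}∪out(7)={3}
  fail(21) 'bcdc': from fail(20)=1 chase 'c': 1→0 ⇒ 2;  out={6}∪out(2)={6}
  fail(6) 'cbcae': from fail(5)=7 chase 'e': 7 ⇒ 22;  out={1}∪out(22)={1,7}
  fail(11) 'addbb': from fail(10)=12 chase 'b': 12→17→0 ⇒ 17;  out={2}∪out(17)={2}

Text stream:
[0] read 'a'  n0⇒n7
[1] read 'b'  n7⇒n17 (via fail)
[2] read 'e'  n17⇒n15 (via fail)
[3] read 'e'  n15⇒n15 (via fail)
[4] read 'a'  n15⇒n7 (via fail)
[5] read 'd'  n7⇒n8  → match P0@[5:5]
[6] read 'd'  n8⇒n9  → match P0@[6:6]
[7] read 'b'  n9⇒n10
[8] read 'c'  n10⇒n19 (via fail)
[9] read 'd'  n19⇒n20  → match P0@[9:9]
[10] read 'c'  n20⇒n21  → match P6@[7:10]
[11] read 'a'  n21⇒n7 (via fail)
[12] read 'e'  n7⇒n22  → match P7@[11:12]
[13] read 'b'  n22⇒n17 (via fail)
[14] read 'a'  n17⇒n18  → match P5@[13:14]
[15] read 'c'  n18⇒n2 (via fail)
[16] read 'b'  n2⇒n3
[17] read 'c'  n3⇒n4
[18] read 'a'  n4⇒n5
[19] read 'e'  n5⇒n6  → match P1@[15:19],P7@[18:19]
[20] read 'd'  n6⇒n16 (via fail)  → match P0@[20:20],P4@[19:20]
[21] read 'b'  n16⇒n12 (via fail)
[22] read 'd'  n12⇒n13  → match P0@[22:22]
[23] read 'a'  n13⇒n14  → match P3@[20:23]
[24] read 'b'  n14⇒n17 (via fail)
[25] read 'b'  n17⇒n17 (via fail)
[26] read 'c'  n17⇒n19
[27] read 'd'  n19⇒n20  → match P0@[27:27]
[28] read 'c'  n20⇒n21  → match P6@[25:28]
[29] read 'c'  n21⇒n2 (via fail)
[30] read 'e'  n2⇒n15 (via fail)
[31] read 'b'  n15⇒n17 (via fail)
[32] read 'e'  n17⇒n15 (via fail)
[33] read 'b'  n15⇒n17 (via fail)
[34] read 'a'  n17⇒n18  → match P5@[33:34]
[35] read 'a'  n18⇒n7 (via fail)
[36] read 'e'  n7⇒n22  → match P7@[35:36]
[37] read 'd'  n22⇒n16 (via fail)  → match P0@[37:37],P4@[36:37]
[38] read 'b'  n16⇒n12 (via fail)
[39] read 'd'  n12⇒n13  → match P0@[39:39]
[40] read 'a'  n13⇒n14  → match P3@[37:40]
[41] read 'd'  n14⇒n8 (via fail)  → match P0@[41:41]
[42] read 'd'  n8⇒n9  → match P0@[42:42]
[43] read 'e'  n9⇒n15 (via fail)

Result: [[5,0],[6,0],[9,0],[10,6],[12,7],[14,5],[19,1],[19,7],[20,0],[20,4],[22,0],[23,3],[27,0],[28,6],[34,5],[36,7],[37,0],[37,4],[39,0],[40,3],[41,0],[42,0]]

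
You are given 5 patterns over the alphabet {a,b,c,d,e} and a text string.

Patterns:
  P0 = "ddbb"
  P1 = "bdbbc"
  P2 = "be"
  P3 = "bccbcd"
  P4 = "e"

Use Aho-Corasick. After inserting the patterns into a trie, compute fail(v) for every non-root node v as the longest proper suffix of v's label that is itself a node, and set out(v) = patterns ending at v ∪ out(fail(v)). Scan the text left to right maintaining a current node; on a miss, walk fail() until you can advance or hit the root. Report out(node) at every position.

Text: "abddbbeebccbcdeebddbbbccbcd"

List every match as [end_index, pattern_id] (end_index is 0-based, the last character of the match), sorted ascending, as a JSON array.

Construct AC machine:
Trie nodes:
  n0 'ε': b→5 d→1 e→16
  n1 'd': d→2
  n2 'dd': b→3
  n3 'ddb': b→4
  n4 'ddbb': ·  [P0 ends]
  n5 'b': c→11 d→6 e→10
  n6 'bd': b→7
  n7 'bdb': b→8
  n8 'bdbb': c→9
  n9 'bdbbc': ·  [P1 ends]
  n10 'be': ·  [P2 ends]
  n11 'bc': c→12
  n12 'bcc': b→13
  n13 'bccb': c→14
  n14 'bccbc': d→15
  n15 'bccbcd': ·  [P3 ends]
  n16 'e': ·  [P4 ends]

Failure links (BFS by depth):
  n1('d'): parent n0 fail=0; on 'd' 0 → fail=0;  out ∅∪∅=∅
  n5('b'): parent n0 fail=0; on 'b' 0 → fail=0;  out ∅∪∅=∅
  n16('e'): parent n0 fail=0; on 'e' 0 → fail=0;  out {4}∪∅={4}
  n2('dd'): parent n1 fail=0; on 'd' 0 → fail=1;  out ∅∪∅=∅
  n6('bd'): parent n5 fail=0; on 'd' 0 → fail=1;  out ∅∪∅=∅
  n10('be'): parent n5 fail=0; on 'e' 0 → fail=16;  out {2}∪{4}={2,4}
  n11('bc'): parent n5 fail=0; on 'c' 0 → fail=0;  out ∅∪∅=∅
  n3('ddb'): parent n2 fail=1; on 'b' 1→0 → fail=5;  out ∅∪∅=∅
  n7('bdb'): parent n6 fail=1; on 'b' 1→0 → fail=5;  out ∅∪∅=∅
  n12('bcc'): parent n11 fail=0; on 'c' 0 → fail=0;  out ∅∪∅=∅
  n4('ddbb'): parent n3 fail=5; on 'b' 5→0 → fail=5;  out {0}∪∅={0}
  n8('bdbb'): parent n7 fail=5; on 'b' 5→0 → fail=5;  out ∅∪∅=∅
  n13('bccb'): parent n12 fail=0; on 'b' 0 → fail=5;  out ∅∪∅=∅
  n9('bdbbc'): parent n8 fail=5; on 'c' 5 → fail=11;  out {1}∪∅={1}
  n14('bccbc'): parent n13 fail=5; on 'c' 5 → fail=11;  out ∅∪∅=∅
  n15('bccbcd'): parent n14 fail=11; on 'd' 11→0 → fail=1;  out {3}∪∅={3}

Run:
i=0 'a': node 0→0
i=1 'b': node 0→5
i=2 'd': node 5→6
i=3 'd': node 6→2 ·f
i=4 'b': node 2→3
i=5 'b': node 3→4  → match P0@[2:5]
i=6 'e': node 4→10 ·f  → match P2@[5:6],P4@[6:6]
i=7 'e': node 10→16 ·f  → match P4@[7:7]
i=8 'b': node 16→5 ·f
i=9 'c': node 5→11
i=10 'c': node 11→12
i=11 'b': node 12→13
i=12 'c': node 13→14
i=13 'd': node 14→15  → match P3@[8:13]
i=14 'e': node 15→16 ·f  → match P4@[14:14]
i=15 'e': node 16→16 ·f  → match P4@[15:15]
i=16 'b': node 16→5 ·f
i=17 'd': node 5→6
i=18 'd': node 6→2 ·f
i=19 'b': node 2→3
i=20 'b': node 3→4  → match P0@[17:20]
i=21 'b': node 4→5 ·f
i=22 'c': node 5→11
i=23 'c': node 11→12
i=24 'b': node 12→13
i=25 'c': node 13→14
i=26 'd': node 14→15  → match P3@[21:26]

Result: [[5,0],[6,2],[6,4],[7,4],[13,3],[14,4],[15,4],[20,0],[26,3]]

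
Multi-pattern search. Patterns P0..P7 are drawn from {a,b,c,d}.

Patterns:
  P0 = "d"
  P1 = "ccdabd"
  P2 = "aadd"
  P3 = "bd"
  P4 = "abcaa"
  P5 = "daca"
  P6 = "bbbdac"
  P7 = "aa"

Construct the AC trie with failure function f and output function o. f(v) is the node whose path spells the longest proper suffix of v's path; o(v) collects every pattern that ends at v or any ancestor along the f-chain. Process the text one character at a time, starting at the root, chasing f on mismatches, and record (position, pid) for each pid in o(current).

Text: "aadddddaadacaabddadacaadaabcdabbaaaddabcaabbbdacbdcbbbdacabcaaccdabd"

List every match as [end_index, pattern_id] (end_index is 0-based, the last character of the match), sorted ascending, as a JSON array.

Build automaton:
Trie (insert patterns):
  n0 'ε': a→8 b→12 c→2 d→1
  n1 'd': a→18  [P0 ends]
  n2 'c': c→3
  n3 'cc': d→4
  n4 'ccd': a→5
  n5 'ccda': b→6
  n6 'ccdab': d→7
  n7 'ccdabd': ·  [P1 ends]
  n8 'a': a→9 b→14
  n9 'aa': d→10  [P7 ends]
  n10 'aad': d→11
  n11 'aadd': ·  [P2 ends]
  n12 'b': b→21 d→13
  n13 'bd': ·  [P3 ends]
  n14 'ab': c→15
  n15 'abc': a→16
  n16 'abca': a→17
  n17 'abcaa': ·  [P4 ends]
  n18 'da': c→19
  n19 'dac': a→20
  n20 'daca': ·  [P5 ends]
  n21 'bb': b→22
  n22 'bbb': d→23
  n23 'bbbd': a→24
  n24 'bbbda': c→25
  n25 'bbbdac': ·  [P6 ends]

BFS fail/out derivation:
  n1('d'): parent n0 fail=0; on 'd' 0 → fail=0;  out {0}∪∅={0}
  n2('c'): parent n0 fail=0; on 'c' 0 → fail=0;  out ∅∪∅=∅
  n8('a'): parent n0 fail=0; on 'a' 0 → fail=0;  out ∅∪∅=∅
  n12('b'): parent n0 fail=0; on 'b' 0 → fail=0;  out ∅∪∅=∅
  n3('cc'): parent n2 fail=0; on 'c' 0 → fail=2;  out ∅∪∅=∅
  n9('aa'): parent n8 fail=0; on 'a' 0 → fail=8;  out {7}∪∅={7}
  n13('bd'): parent n12 fail=0; on 'd' 0 → fail=1;  out {3}∪{0}={0,3}
  n14('ab'): parent n8 fail=0; on 'b' 0 → fail=12;  out ∅∪∅=∅
  n18('da'): parent n1 fail=0; on 'a' 0 → fail=8;  out ∅∪∅=∅
  n21('bb'): parent n12 fail=0; on 'b' 0 → fail=12;  out ∅∪∅=∅
  n4('ccd'): parent n3 fail=2; on 'd' 2→0 → fail=1;  out ∅∪{0}={0}
  n10('aad'): parent n9 fail=8; on 'd' 8→0 → fail=1;  out ∅∪{0}={0}
  n15('abc'): parent n14 fail=12; on 'c' 12→0 → fail=2;  out ∅∪∅=∅
  n19('dac'): parent n18 fail=8; on 'c' 8→0 → fail=2;  out ∅∪∅=∅
  n22('bbb'): parent n21 fail=12; on 'b' 12 → fail=21;  out ∅∪∅=∅
  n5('ccda'): parent n4 fail=1; on 'a' 1 → fail=18;  out ∅∪∅=∅
  n11('aadd'): parent n10 fail=1; on 'd' 1→0 → fail=1;  out {2}∪{0}={0,2}
  n16('abca'): parent n15 fail=2; on 'a' 2→0 → fail=8;  out ∅∪∅=∅
  n20('daca'): parent n19 fail=2; on 'a' 2→0 → fail=8;  out {5}∪∅={5}
  n23('bbbd'): parent n22 fail=21; on 'd' 21→12 → fail=13;  out ∅∪{0,3}={0,3}
  n6('ccdab'): parent n5 fail=18; on 'b' 18→8 → fail=14;  out ∅∪∅=∅
  n17('abcaa'): parent n16 fail=8; on 'a' 8 → fail=9;  out {4}∪{7}={4,7}
  n24('bbbda'): parent n23 fail=13; on 'a' 13→1 → fail=18;  out ∅∪∅=∅
  n7('ccdabd'): parent n6 fail=14; on 'd' 14→12 → fail=13;  out {1}∪{0,3}={0,1,3}
  n25('bbbdac'): parent n24 fail=18; on 'c' 18 → fail=19;  out {6}∪∅={6}

Scan:
pos 0 'a': at 8
pos 1 'a': at 9  emit P7@[0:1]
pos 2 'd': at 10  emit P0@[2:2]
pos 3 'd': at 11  emit P0@[3:3],P2@[0:3]
pos 4 'd': at 1 ·f  emit P0@[4:4]
pos 5 'd': at 1 ·f  emit P0@[5:5]
pos 6 'd': at 1 ·f  emit P0@[6:6]
pos 7 'a': at 18
pos 8 'a': at 9 ·f  emit P7@[7:8]
pos 9 'd': at 10  emit P0@[9:9]
pos 10 'a': at 18 ·f
pos 11 'c': at 19
pos 12 'a': at 20  emit P5@[9:12]
pos 13 'a': at 9 ·f  emit P7@[12:13]
pos 14 'b': at 14 ·f
pos 15 'd': at 13 ·f  emit P0@[15:15],P3@[14:15]
pos 16 'd': at 1 ·f  emit P0@[16:16]
pos 17 'a': at 18
pos 18 'd': at 1 ·f  emit P0@[18:18]
pos 19 'a': at 18
pos 20 'c': at 19
pos 21 'a': at 20  emit P5@[18:21]
pos 22 'a': at 9 ·f  emit P7@[21:22]
pos 23 'd': at 10  emit P0@[23:23]
pos 24 'a': at 18 ·f
pos 25 'a': at 9 ·f  emit P7@[24:25]
pos 26 'b': at 14 ·f
pos 27 'c': at 15
pos 28 'd': at 1 ·f  emit P0@[28:28]
pos 29 'a': at 18
pos 30 'b': at 14 ·f
pos 31 'b': at 21 ·f
pos 32 'a': at 8 ·f
pos 33 'a': at 9  emit P7@[32:33]
pos 34 'a': at 9 ·f  emit P7@[33:34]
pos 35 'd': at 10  emit P0@[35:35]
pos 36 'd': at 11  emit P0@[36:36],P2@[33:36]
pos 37 'a': at 18 ·f
pos 38 'b': at 14 ·f
pos 39 'c': at 15
pos 40 'a': at 16
pos 41 'a': at 17  emit P4@[37:41],P7@[40:41]
pos 42 'b': at 14 ·f
pos 43 'b': at 21 ·f
pos 44 'b': at 22
pos 45 'd': at 23  emit P0@[45:45],P3@[44:45]
pos 46 'a': at 24
pos 47 'c': at 25  emit P6@[42:47]
pos 48 'b': at 12 ·f
pos 49 'd': at 13  emit P0@[49:49],P3@[48:49]
pos 50 'c': at 2 ·f
pos 51 'b': at 12 ·f
pos 52 'b': at 21
pos 53 'b': at 22
pos 54 'd': at 23  emit P0@[54:54],P3@[53:54]
pos 55 'a': at 24
pos 56 'c': at 25  emit P6@[51:56]
pos 57 'a': at 20 ·f  emit P5@[54:57]
pos 58 'b': at 14 ·f
pos 59 'c': at 15
pos 60 'a': at 16
pos 61 'a': at 17  emit P4@[57:61],P7@[60:61]
pos 62 'c': at 2 ·f
pos 63 'c': at 3
pos 64 'd': at 4  emit P0@[64:64]
pos 65 'a': at 5
pos 66 'b': at 6
pos 67 'd': at 7  emit P0@[67:67],P1@[62:67],P3@[66:67]

All matches (sorted): [[1,7],[2,0],[3,0],[3,2],[4,0],[5,0],[6,0],[8,7],[9,0],[12,5],[13,7],[15,0],[15,3],[16,0],[18,0],[21,5],[22,7],[23,0],[25,7],[28,0],[33,7],[34,7],[35,0],[36,0],[36,2],[41,4],[41,7],[45,0],[45,3],[47,6],[49,0],[49,3],[54,0],[54,3],[56,6],[57,5],[61,4],[61,7],[64,0],[67,0],[67,1],[67,3]]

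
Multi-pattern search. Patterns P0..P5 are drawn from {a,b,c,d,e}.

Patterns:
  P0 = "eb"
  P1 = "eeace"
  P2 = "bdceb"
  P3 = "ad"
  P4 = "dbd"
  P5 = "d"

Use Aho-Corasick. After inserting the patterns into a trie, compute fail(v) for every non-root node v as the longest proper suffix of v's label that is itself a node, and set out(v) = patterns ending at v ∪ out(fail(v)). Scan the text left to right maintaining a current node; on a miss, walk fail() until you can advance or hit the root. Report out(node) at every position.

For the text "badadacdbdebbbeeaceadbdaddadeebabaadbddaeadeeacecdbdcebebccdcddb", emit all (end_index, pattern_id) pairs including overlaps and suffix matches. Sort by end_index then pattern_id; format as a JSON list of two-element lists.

Construct AC machine:
Trie (insert patterns):
  n0 'ε': a→12 b→7 d→14 e→1
  n1 'e': b→2 e→3
  n2 'eb': ·  [P0 ends]
  n3 'ee': a→4
  n4 'eea': c→5
  n5 'eeac': e→6
  n6 'eeace': ·  [P1 ends]
  n7 'b': d→8
  n8 'bd': c→9
  n9 'bdc': e→10
  n10 'bdce': b→11
  n11 'bdceb': ·  [P2 ends]
  n12 'a': d→13
  n13 'ad': ·  [P3 ends]
  n14 'd': b→15  [P5 ends]
  n15 'db': d→16
  n16 'dbd': ·  [P4 ends]

Failure links (BFS by depth):
  fail(1) 'e': from fail(0)=0 chase 'e': 0 ⇒ 0;  out=∅∪out(0)=∅
  fail(7) 'b': from fail(0)=0 chase 'b': 0 ⇒ 0;  out=∅∪out(0)=∅
  fail(12) 'a': from fail(0)=0 chase 'a': 0 ⇒ 0;  out=∅∪out(0)=∅
  fail(14) 'd': from fail(0)=0 chase 'd': 0 ⇒ 0;  out={5}∪out(0)={5}
  fail(2) 'eb': from fail(1)=0 chase 'b': 0 ⇒ 7;  out={0}∪out(7)={0}
  fail(3) 'ee': from fail(1)=0 chase 'e': 0 ⇒ 1;  out=∅∪out(1)=∅
  fail(8) 'bd': from fail(7)=0 chase 'd': 0 ⇒ 14;  out=∅∪out(14)={5}
  fail(13) 'ad': from fail(12)=0 chase 'd': 0 ⇒ 14;  out={3}∪out(14)={3,5}
  fail(15) 'db': from fail(14)=0 chase 'b': 0 ⇒ 7;  out=∅∪out(7)=∅
  fail(4) 'eea': from fail(3)=1 chase 'a': 1→0 ⇒ 12;  out=∅∪out(12)=∅
  fail(9) 'bdc': from fail(8)=14 chase 'c': 14→0 ⇒ 0;  out=∅∪out(0)=∅
  fail(16) 'dbd': from fail(15)=7 chase 'd': 7 ⇒ 8;  out={4}∪out(8)={4,5}
  fail(5) 'eeac': from fail(4)=12 chase 'c': 12→0 ⇒ 0;  out=∅∪out(0)=∅
  fail(10) 'bdce': from fail(9)=0 chase 'e': 0 ⇒ 1;  out=∅∪out(1)=∅
  fail(6) 'eeace': from fail(5)=0 chase 'e': 0 ⇒ 1;  out={1}∪out(1)={1}
  fail(11) 'bdceb': from fail(10)=1 chase 'b': 1 ⇒ 2;  out={2}∪out(2)={0,2}

Run:
pos 0 'b': at 7
pos 1 'a': at 12 (via fail)
pos 2 'd': at 13  ** P3@[1:2],P5@[2:2]
pos 3 'a': at 12 (via fail)
pos 4 'd': at 13  ** P3@[3:4],P5@[4:4]
pos 5 'a': at 12 (via fail)
pos 6 'c': at 0 (via fail)
pos 7 'd': at 14  ** P5@[7:7]
pos 8 'b': at 15
pos 9 'd': at 16  ** P4@[7:9],P5@[9:9]
pos 10 'e': at 1 (via fail)
pos 11 'b': at 2  ** P0@[10:11]
pos 12 'b': at 7 (via fail)
pos 13 'b': at 7 (via fail)
pos 14 'e': at 1 (via fail)
pos 15 'e': at 3
pos 16 'a': at 4
pos 17 'c': at 5
pos 18 'e': at 6  ** P1@[14:18]
pos 19 'a': at 12 (via fail)
pos 20 'd': at 13  ** P3@[19:20],P5@[20:20]
pos 21 'b': at 15 (via fail)
pos 22 'd': at 16  ** P4@[20:22],P5@[22:22]
pos 23 'a': at 12 (via fail)
pos 24 'd': at 13  ** P3@[23:24],P5@[24:24]
pos 25 'd': at 14 (via fail)  ** P5@[25:25]
pos 26 'a': at 12 (via fail)
pos 27 'd': at 13  ** P3@[26:27],P5@[27:27]
pos 28 'e': at 1 (via fail)
pos 29 'e': at 3
pos 30 'b': at 2 (via fail)  ** P0@[29:30]
pos 31 'a': at 12 (via fail)
pos 32 'b': at 7 (via fail)
pos 33 'a': at 12 (via fail)
pos 34 'a': at 12 (via fail)
pos 35 'd': at 13  ** P3@[34:35],P5@[35:35]
pos 36 'b': at 15 (via fail)
pos 37 'd': at 16  ** P4@[35:37],P5@[37:37]
pos 38 'd': at 14 (via fail)  ** P5@[38:38]
pos 39 'a': at 12 (via fail)
pos 40 'e': at 1 (via fail)
pos 41 'a': at 12 (via fail)
pos 42 'd': at 13  ** P3@[41:42],P5@[42:42]
pos 43 'e': at 1 (via fail)
pos 44 'e': at 3
pos 45 'a': at 4
pos 46 'c': at 5
pos 47 'e': at 6  ** P1@[43:47]
pos 48 'c': at 0 (via fail)
pos 49 'd': at 14  ** P5@[49:49]
pos 50 'b': at 15
pos 51 'd': at 16  ** P4@[49:51],P5@[51:51]
pos 52 'c': at 9 (via fail)
pos 53 'e': at 10
pos 54 'b': at 11  ** P0@[53:54],P2@[50:54]
pos 55 'e': at 1 (via fail)
pos 56 'b': at 2  ** P0@[55:56]
pos 57 'c': at 0 (via fail)
pos 58 'c': at 0
pos 59 'd': at 14  ** P5@[59:59]
pos 60 'c': at 0 (via fail)
pos 61 'd': at 14  ** P5@[61:61]
pos 62 'd': at 14 (via fail)  ** P5@[62:62]
pos 63 'b': at 15

Result: [[2,3],[2,5],[4,3],[4,5],[7,5],[9,4],[9,5],[11,0],[18,1],[20,3],[20,5],[22,4],[22,5],[24,3],[24,5],[25,5],[27,3],[27,5],[30,0],[35,3],[35,5],[37,4],[37,5],[38,5],[42,3],[42,5],[47,1],[49,5],[51,4],[51,5],[54,0],[54,2],[56,0],[59,5],[61,5],[62,5]]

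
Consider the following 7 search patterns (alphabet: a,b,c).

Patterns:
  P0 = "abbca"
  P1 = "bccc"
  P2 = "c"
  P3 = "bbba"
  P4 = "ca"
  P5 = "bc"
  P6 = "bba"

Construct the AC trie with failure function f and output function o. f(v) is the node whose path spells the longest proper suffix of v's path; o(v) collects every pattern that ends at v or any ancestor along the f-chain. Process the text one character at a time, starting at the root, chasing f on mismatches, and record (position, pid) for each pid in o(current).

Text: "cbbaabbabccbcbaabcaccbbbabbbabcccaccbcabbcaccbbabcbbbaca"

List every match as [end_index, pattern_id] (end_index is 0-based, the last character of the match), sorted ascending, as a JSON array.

Construct AC machine:
Trie (insert patterns):
  n0 'ε': a→1 b→6 c→10
  n1 'a': b→2
  n2 'ab': b→3
  n3 'abb': c→4
  n4 'abbc': a→5
  n5 'abbca': ·  [P0 ends]
  n6 'b': b→11 c→7
  n7 'bc': c→8  [P5 ends]
  n8 'bcc': c→9
  n9 'bccc': ·  [P1 ends]
  n10 'c': a→14  [P2 ends]
  n11 'bb': a→15 b→12
  n12 'bbb': a→13
  n13 'bbba': ·  [P3 ends]
  n14 'ca': ·  [P4 ends]
  n15 'bba': ·  [P6 ends]

BFS fail/out derivation:
  n1('a'): parent n0 fail=0; on 'a' 0 → fail=0;  out ∅∪∅=∅
  n6('b'): parent n0 fail=0; on 'b' 0 → fail=0;  out ∅∪∅=∅
  n10('c'): parent n0 fail=0; on 'c' 0 → fail=0;  out {2}∪∅={2}
  n2('ab'): parent n1 fail=0; on 'b' 0 → fail=6;  out ∅∪∅=∅
  n7('bc'): parent n6 fail=0; on 'c' 0 → fail=10;  out {5}∪{2}={2,5}
  n11('bb'): parent n6 fail=0; on 'b' 0 → fail=6;  out ∅∪∅=∅
  n14('ca'): parent n10 fail=0; on 'a' 0 → fail=1;  out {4}∪∅={4}
  n3('abb'): parent n2 fail=6; on 'b' 6 → fail=11;  out ∅∪∅=∅
  n8('bcc'): parent n7 fail=10; on 'c' 10→0 → fail=10;  out ∅∪{2}={2}
  n12('bbb'): parent n11 fail=6; on 'b' 6 → fail=11;  out ∅∪∅=∅
  n15('bba'): parent n11 fail=6; on 'a' 6→0 → fail=1;  out {6}∪∅={6}
  n4('abbc'): parent n3 fail=11; on 'c' 11→6 → fail=7;  out ∅∪{2,5}={2,5}
  n9('bccc'): parent n8 fail=10; on 'c' 10→0 → fail=10;  out {1}∪{2}={1,2}
  n13('bbba'): parent n12 fail=11; on 'a' 11 → fail=15;  out {3}∪{6}={3,6}
  n5('abbca'): parent n4 fail=7; on 'a' 7→10 → fail=14;  out {0}∪{4}={0,4}

Scan:
i=0 'c': node 0→10  emit P2@[0:0]
i=1 'b': node 10→6 (via fail)
i=2 'b': node 6→11
i=3 'a': node 11→15  emit P6@[1:3]
i=4 'a': node 15→1 (via fail)
i=5 'b': node 1→2
i=6 'b': node 2→3
i=7 'a': node 3→15 (via fail)  emit P6@[5:7]
i=8 'b': node 15→2 (via fail)
i=9 'c': node 2→7 (via fail)  emit P2@[9:9],P5@[8:9]
i=10 'c': node 7→8  emit P2@[10:10]
i=11 'b': node 8→6 (via fail)
i=12 'c': node 6→7  emit P2@[12:12],P5@[11:12]
i=13 'b': node 7→6 (via fail)
i=14 'a': node 6→1 (via fail)
i=15 'a': node 1→1 (via fail)
i=16 'b': node 1→2
i=17 'c': node 2→7 (via fail)  emit P2@[17:17],P5@[16:17]
i=18 'a': node 7→14 (via fail)  emit P4@[17:18]
i=19 'c': node 14→10 (via fail)  emit P2@[19:19]
i=20 'c': node 10→10 (via fail)  emit P2@[20:20]
i=21 'b': node 10→6 (via fail)
i=22 'b': node 6→11
i=23 'b': node 11→12
i=24 'a': node 12→13  emit P3@[21:24],P6@[22:24]
i=25 'b': node 13→2 (via fail)
i=26 'b': node 2→3
i=27 'b': node 3→12 (via fail)
i=28 'a': node 12→13  emit P3@[25:28],P6@[26:28]
i=29 'b': node 13→2 (via fail)
i=30 'c': node 2→7 (via fail)  emit P2@[30:30],P5@[29:30]
i=31 'c': node 7→8  emit P2@[31:31]
i=32 'c': node 8→9  emit P1@[29:32],P2@[32:32]
i=33 'a': node 9→14 (via fail)  emit P4@[32:33]
i=34 'c': node 14→10 (via fail)  emit P2@[34:34]
i=35 'c': node 10→10 (via fail)  emit P2@[35:35]
i=36 'b': node 10→6 (via fail)
i=37 'c': node 6→7  emit P2@[37:37],P5@[36:37]
i=38 'a': node 7→14 (via fail)  emit P4@[37:38]
i=39 'b': node 14→2 (via fail)
i=40 'b': node 2→3
i=41 'c': node 3→4  emit P2@[41:41],P5@[40:41]
i=42 'a': node 4→5  emit P0@[38:42],P4@[41:42]
i=43 'c': node 5→10 (via fail)  emit P2@[43:43]
i=44 'c': node 10→10 (via fail)  emit P2@[44:44]
i=45 'b': node 10→6 (via fail)
i=46 'b': node 6→11
i=47 'a': node 11→15  emit P6@[45:47]
i=48 'b': node 15→2 (via fail)
i=49 'c': node 2→7 (via fail)  emit P2@[49:49],P5@[48:49]
i=50 'b': node 7→6 (via fail)
i=51 'b': node 6→11
i=52 'b': node 11→12
i=53 'a': node 12→13  emit P3@[50:53],P6@[51:53]
i=54 'c': node 13→10 (via fail)  emit P2@[54:54]
i=55 'a': node 10→14  emit P4@[54:55]

All matches (sorted): [[0,2],[3,6],[7,6],[9,2],[9,5],[10,2],[12,2],[12,5],[17,2],[17,5],[18,4],[19,2],[20,2],[24,3],[24,6],[28,3],[28,6],[30,2],[30,5],[31,2],[32,1],[32,2],[33,4],[34,2],[35,2],[37,2],[37,5],[38,4],[41,2],[41,5],[42,0],[42,4],[43,2],[44,2],[47,6],[49,2],[49,5],[53,3],[53,6],[54,2],[55,4]]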